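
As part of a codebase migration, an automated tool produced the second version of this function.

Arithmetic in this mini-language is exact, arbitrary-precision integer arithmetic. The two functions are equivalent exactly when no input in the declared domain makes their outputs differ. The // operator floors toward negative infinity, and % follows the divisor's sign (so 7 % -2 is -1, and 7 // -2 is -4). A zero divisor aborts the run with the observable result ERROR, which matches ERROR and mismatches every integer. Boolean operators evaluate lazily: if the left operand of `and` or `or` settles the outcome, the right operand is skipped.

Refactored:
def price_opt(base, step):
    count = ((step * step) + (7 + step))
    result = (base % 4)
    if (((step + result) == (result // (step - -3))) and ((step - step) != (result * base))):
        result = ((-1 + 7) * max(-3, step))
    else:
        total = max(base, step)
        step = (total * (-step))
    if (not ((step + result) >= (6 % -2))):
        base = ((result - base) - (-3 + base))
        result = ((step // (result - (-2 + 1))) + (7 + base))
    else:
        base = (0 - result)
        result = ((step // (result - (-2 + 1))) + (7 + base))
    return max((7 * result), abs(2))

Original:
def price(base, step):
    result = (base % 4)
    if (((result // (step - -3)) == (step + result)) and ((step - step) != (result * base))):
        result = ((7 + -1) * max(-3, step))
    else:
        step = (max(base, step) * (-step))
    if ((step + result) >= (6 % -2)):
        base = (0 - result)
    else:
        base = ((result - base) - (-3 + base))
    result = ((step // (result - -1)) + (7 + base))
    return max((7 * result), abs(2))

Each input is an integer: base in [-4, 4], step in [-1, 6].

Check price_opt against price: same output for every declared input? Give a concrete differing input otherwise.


Beyond behavior-preserving changes, the revision adds an assignment to `count` whose value nothing reads; all 72 inputs agree.
verdict: equivalent


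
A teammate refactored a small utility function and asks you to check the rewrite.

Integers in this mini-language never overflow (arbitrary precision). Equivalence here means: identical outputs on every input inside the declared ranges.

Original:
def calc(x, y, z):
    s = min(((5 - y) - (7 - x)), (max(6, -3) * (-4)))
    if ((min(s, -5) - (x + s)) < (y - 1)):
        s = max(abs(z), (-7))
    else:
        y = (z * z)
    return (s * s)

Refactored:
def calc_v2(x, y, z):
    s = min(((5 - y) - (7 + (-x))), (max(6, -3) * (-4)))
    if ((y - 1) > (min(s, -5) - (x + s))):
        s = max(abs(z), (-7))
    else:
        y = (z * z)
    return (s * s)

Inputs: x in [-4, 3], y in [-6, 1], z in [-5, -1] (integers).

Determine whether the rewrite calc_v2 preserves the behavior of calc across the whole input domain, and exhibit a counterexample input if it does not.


Changes here: arithmetic usage differs; also comparison usage differs; the full 320-point sweep finds no disagreement.
verdict: equivalent


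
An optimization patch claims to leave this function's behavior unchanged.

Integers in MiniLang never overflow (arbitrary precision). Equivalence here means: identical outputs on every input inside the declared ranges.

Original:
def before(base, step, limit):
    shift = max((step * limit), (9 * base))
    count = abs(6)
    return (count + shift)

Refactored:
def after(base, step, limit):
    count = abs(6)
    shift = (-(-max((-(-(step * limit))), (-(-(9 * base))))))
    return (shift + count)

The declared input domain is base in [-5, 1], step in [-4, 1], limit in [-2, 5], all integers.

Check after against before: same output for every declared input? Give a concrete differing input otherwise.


Equivalent — the differences include same computation, different form, yet no declared input distinguishes the two.
Tracing base=-4, step=-1, limit=-2: before: shift becomes 2; next count becomes 6; next final value 8 | after: count becomes 6; next shift becomes 2; next final value 8 — matching result 8.
An exhaustive pass over the 336 declared inputs shows identical outputs.
verdict: equivalent


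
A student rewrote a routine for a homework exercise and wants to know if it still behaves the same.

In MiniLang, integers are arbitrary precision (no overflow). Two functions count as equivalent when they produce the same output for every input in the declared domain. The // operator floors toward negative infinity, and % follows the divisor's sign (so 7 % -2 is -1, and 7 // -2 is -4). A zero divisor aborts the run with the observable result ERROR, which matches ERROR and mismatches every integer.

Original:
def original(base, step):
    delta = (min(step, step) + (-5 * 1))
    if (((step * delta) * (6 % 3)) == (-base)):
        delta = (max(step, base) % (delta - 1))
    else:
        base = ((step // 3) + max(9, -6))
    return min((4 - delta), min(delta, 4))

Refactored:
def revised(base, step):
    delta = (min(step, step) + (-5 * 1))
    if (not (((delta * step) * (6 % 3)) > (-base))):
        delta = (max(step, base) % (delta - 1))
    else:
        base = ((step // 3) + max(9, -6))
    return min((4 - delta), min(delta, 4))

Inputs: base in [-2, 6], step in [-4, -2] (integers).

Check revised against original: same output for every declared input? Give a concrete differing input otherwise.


The rewrite breaks on base=-2, step=-4, where the results are -9 and -2.
original: delta = -9; (((step * delta) * (6 % 3)) == (-base)) -> false; base = 7; return -9
revised: delta = -9; (not (((delta * step) * (6 % 3)) > (-base))) -> true; delta = -2; return -2
verdict: not equivalent; witness: base=-2, step=-4


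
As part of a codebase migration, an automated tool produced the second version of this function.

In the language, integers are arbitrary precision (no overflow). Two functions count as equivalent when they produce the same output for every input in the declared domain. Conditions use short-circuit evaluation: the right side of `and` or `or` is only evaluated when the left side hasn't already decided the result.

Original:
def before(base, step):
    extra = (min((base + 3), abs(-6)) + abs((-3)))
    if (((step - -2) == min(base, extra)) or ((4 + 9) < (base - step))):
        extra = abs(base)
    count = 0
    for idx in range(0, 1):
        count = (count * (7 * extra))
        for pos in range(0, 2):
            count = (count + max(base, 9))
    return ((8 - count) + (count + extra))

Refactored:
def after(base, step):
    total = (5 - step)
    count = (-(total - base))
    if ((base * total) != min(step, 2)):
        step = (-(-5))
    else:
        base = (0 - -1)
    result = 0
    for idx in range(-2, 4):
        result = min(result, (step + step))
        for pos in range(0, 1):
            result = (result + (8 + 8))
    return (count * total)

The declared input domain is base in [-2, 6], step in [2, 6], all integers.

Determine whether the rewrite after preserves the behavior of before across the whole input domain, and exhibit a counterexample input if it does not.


Try base=-2, step=2.
before: extra becomes 4; next (((step - -2) == min(base, extra)) or ((4 + 9) < (base - step))) evaluates to false; next count becomes 0; next at idx=0:; next count becomes 0; next at pos=0:; next count becomes 9; next at pos=1:; next count becomes 18; next final value 12
after: total becomes 3; next count becomes -5; next ((base * total) != min(step, 2)) evaluates to true; next step becomes 5; next result becomes 0; next at idx=-2:; next result becomes 0; next at pos=0:; next result becomes 16; next at idx=-1:; next result becomes 10; next at pos=0:; next result becomes 26; next at idx=0:; next result becomes 10; next at pos=0:; next result becomes 26; next at idx=1:; next result becomes 10; next at pos=0:; next result becomes 26; next at idx=2:; next result becomes 10; next at pos=0:; next result becomes 26; next at idx=3:; next result becomes 10; next at pos=0:; next result becomes 26; next final value -15
12 against -15: the behavior changed.
verdict: not equivalent; witness: base=-2, step=2


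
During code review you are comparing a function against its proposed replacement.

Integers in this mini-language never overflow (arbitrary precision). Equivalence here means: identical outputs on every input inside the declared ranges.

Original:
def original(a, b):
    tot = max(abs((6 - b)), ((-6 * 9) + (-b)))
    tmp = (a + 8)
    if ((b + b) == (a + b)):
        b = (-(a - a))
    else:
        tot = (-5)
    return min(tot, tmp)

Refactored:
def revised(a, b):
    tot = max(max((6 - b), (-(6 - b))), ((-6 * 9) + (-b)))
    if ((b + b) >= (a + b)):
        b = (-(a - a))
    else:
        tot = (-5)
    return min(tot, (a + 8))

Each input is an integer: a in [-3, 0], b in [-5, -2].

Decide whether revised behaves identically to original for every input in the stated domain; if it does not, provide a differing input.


On input a=-3, b=-2, original returns -5 while revised returns 5.
verdict: not equivalent; witness: a=-3, b=-2


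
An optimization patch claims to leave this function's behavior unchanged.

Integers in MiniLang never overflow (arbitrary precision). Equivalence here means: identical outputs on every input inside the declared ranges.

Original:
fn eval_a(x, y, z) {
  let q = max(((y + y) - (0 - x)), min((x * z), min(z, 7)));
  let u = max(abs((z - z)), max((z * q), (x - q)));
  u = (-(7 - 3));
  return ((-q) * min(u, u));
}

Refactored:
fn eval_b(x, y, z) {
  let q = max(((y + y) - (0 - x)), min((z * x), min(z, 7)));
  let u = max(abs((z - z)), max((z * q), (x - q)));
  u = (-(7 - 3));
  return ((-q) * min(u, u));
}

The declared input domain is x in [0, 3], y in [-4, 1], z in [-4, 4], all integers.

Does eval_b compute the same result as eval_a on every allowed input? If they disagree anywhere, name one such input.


Side by side, the visible changes include: same computation, different form.
Spot check at x=2, y=-4, z=2 — eval_a: q becomes 2; next u becomes 4; next u becomes -4; next final value 8. eval_b: q becomes 2; next u becomes 4; next u becomes -4; next final value 8. Both give 8.
An exhaustive pass over the 216 declared inputs shows identical outputs.
verdict: equivalent


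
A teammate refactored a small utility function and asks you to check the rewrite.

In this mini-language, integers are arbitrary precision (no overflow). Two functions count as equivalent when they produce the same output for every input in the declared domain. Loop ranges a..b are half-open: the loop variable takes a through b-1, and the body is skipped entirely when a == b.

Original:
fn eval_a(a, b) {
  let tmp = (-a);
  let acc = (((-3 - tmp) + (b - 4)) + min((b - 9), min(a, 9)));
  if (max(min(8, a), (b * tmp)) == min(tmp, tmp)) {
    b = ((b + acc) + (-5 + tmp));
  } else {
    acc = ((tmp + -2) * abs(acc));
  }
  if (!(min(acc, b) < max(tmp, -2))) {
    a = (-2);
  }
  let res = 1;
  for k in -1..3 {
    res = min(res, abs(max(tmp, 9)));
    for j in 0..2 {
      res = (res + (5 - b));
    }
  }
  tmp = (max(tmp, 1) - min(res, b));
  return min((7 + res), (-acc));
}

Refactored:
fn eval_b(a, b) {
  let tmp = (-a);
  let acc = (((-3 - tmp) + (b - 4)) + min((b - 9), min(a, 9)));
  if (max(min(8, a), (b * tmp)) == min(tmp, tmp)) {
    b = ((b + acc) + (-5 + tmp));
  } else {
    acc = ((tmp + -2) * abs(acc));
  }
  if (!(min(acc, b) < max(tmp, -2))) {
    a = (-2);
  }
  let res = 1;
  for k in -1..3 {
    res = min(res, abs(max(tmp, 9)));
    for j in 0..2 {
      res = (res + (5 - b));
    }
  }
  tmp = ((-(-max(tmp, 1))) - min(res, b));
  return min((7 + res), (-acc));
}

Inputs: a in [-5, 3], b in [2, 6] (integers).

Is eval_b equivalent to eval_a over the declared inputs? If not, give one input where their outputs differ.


Equivalent — the differences include same computation, different form, yet no declared input distinguishes the two.
Tracing a=0, b=6: eval_a: tmp = 0; acc = -4; (max(min(8, a), (b * tmp)) == min(tmp, tmp)) -> true; b = -3; (!(min(acc, b) < max(tmp, -2))) -> false; res = 1; [k=-1]; res = 1; [j=0]; res = 9; [j=1]; res = 17; [k=0]; res = 9; [j=0]; res = 17; [j=1]; res = 25; [k=1]; res = 9; [j=0]; res = 17; [j=1]; res = 25; [k=2]; res = 9; [j=0]; res = 17; [j=1]; res = 25; tmp = 4; return 4 | eval_b: tmp = 0; acc = -4; (max(min(8, a), (b * tmp)) == min(tmp, tmp)) -> true; b = -3; (!(min(acc, b) < max(tmp, -2))) -> false; res = 1; [k=-1]; res = 1; [j=0]; res = 9; [j=1]; res = 17; [k=0]; res = 9; [j=0]; res = 17; [j=1]; res = 25; [k=1]; res = 9; [j=0]; res = 17; [j=1]; res = 25; [k=2]; res = 9; [j=0]; res = 17; [j=1]; res = 25; tmp = 4; return 4 — matching result 4.
An exhaustive pass over the 45 declared inputs shows identical outputs.
verdict: equivalent


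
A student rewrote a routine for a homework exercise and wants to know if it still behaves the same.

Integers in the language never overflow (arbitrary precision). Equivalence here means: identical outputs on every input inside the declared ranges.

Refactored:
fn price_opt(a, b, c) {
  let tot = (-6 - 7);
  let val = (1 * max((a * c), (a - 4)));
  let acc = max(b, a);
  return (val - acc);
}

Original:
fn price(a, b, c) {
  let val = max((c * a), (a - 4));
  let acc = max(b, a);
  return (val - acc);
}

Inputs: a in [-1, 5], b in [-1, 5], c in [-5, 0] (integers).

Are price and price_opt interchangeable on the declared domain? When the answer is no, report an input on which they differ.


Side by side, the visible changes include: arithmetic usage differs; and constant usage differs; and statement counts differ; and local variable names differ.
As a probe, take a=5, b=2, c=-1: price runs val becomes 1; next acc becomes 5; next final value -4; price_opt runs tot becomes -13; next val becomes 1; next acc becomes 5; next final value -4; both end at -4.
An exhaustive pass over the 294 declared inputs shows identical outputs.
verdict: equivalent


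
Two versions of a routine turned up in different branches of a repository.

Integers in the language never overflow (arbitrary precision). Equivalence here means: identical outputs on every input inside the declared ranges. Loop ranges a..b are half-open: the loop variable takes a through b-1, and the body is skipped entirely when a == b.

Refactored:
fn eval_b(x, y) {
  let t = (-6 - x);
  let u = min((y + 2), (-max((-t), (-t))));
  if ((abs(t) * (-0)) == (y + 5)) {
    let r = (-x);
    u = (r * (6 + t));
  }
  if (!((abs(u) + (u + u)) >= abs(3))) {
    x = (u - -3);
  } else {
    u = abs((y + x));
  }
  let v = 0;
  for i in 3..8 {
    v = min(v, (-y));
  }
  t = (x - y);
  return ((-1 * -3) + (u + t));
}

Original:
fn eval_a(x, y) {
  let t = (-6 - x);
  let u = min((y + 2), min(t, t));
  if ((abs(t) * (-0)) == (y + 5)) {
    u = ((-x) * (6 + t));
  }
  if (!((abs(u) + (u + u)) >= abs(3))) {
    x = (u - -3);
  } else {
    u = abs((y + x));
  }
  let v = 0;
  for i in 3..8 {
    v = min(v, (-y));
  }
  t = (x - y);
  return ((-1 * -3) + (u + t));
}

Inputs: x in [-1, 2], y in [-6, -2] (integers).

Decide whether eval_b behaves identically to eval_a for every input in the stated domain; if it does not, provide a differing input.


The two are interchangeable: min/max/abs usage differs; and local variable names differ; and statement counts differ, and every declared input agrees.
Spot check at x=0, y=-3 — eval_a: t becomes -6; next u becomes -6; next ((abs(t) * (-0)) == (y + 5)) evaluates to false; next (!((abs(u) + (u + u)) >= abs(3))) evaluates to true; next x becomes -3; next v becomes 0; next at i=3:; next v becomes 0; next at i=4:; next v becomes 0; next at i=5:; next v becomes 0; next at i=6:; next v becomes 0; next at i=7:; next v becomes 0; next t becomes 0; next final value -3. eval_b: t becomes -6; next u becomes -6; next ((abs(t) * (-0)) == (y + 5)) evaluates to false; next (!((abs(u) + (u + u)) >= abs(3))) evaluates to true; next x becomes -3; next v becomes 0; next at i=3:; next v becomes 0; next at i=4:; next v becomes 0; next at i=5:; next v becomes 0; next at i=6:; next v becomes 0; next at i=7:; next v becomes 0; next t becomes 0; next final value -3. Both give -3.
An exhaustive pass over the 20 declared inputs shows identical outputs.
verdict: equivalent


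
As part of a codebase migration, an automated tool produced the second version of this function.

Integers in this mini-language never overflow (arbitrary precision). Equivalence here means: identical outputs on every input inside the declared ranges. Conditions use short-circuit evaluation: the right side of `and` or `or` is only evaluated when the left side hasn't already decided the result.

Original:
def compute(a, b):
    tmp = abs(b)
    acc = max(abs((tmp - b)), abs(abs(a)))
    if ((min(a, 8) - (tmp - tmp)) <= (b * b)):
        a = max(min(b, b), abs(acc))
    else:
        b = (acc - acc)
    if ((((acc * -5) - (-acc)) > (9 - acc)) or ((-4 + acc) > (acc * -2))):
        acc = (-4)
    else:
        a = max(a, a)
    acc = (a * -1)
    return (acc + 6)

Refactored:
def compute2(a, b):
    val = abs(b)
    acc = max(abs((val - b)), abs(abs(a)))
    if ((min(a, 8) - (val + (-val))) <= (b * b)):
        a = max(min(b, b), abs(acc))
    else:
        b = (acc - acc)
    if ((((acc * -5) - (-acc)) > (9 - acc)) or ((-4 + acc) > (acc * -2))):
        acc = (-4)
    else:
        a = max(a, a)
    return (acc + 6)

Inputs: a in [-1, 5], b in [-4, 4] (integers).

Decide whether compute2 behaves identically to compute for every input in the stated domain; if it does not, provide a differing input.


Consider the input a=-1, b=-4.
compute: tmp := 4 | acc := 8 | ((min(a, 8) - (tmp - tmp)) <= (b * b)): true | a := 8 | ((((acc * -5) - (-acc)) > (9 - acc)) or ((-4 + acc) > (acc * -2))): true | acc := -4 | acc := -8 | result -2
compute2: val := 4 | acc := 8 | ((min(a, 8) - (val + (-val))) <= (b * b)): true | a := 8 | ((((acc * -5) - (-acc)) > (9 - acc)) or ((-4 + acc) > (acc * -2))): true | acc := -4 | result 2
-2 vs 2 — the two versions disagree here.
verdict: not equivalent; witness: a=-1, b=-4


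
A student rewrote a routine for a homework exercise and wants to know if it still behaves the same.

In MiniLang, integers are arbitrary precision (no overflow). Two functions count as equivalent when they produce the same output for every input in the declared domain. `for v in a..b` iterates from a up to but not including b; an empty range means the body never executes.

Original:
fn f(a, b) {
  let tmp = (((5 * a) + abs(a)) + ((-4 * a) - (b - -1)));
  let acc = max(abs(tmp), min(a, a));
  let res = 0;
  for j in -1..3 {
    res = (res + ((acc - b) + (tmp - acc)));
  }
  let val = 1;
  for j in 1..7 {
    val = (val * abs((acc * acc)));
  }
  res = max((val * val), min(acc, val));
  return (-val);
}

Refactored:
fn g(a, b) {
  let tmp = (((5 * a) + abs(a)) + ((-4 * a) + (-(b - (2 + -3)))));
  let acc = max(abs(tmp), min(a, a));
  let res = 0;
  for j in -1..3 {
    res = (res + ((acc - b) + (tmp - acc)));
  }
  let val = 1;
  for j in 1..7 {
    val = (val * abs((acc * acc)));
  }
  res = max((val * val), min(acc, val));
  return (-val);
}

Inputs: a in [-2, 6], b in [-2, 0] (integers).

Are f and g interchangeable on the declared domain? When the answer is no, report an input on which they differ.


Differences: constant usage differs; arithmetic usage differs — yet all 27 inputs agree.
verdict: equivalent


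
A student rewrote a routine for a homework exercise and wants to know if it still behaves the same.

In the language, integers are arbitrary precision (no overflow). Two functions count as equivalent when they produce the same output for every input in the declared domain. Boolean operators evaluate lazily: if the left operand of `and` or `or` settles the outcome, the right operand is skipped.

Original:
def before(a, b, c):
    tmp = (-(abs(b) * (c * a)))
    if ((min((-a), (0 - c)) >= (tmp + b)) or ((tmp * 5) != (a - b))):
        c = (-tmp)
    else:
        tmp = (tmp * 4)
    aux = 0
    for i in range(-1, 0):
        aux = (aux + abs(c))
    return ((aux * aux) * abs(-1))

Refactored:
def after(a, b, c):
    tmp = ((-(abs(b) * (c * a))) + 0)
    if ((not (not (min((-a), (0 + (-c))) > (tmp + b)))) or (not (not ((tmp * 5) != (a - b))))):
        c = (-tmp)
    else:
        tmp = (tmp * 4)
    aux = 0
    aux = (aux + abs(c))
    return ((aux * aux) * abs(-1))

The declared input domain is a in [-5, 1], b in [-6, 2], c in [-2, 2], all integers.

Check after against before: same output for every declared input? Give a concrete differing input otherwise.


The rewrite breaks on a=0, b=0, c=-2, where the results are 0 and 4.
before: tmp = 0; ((min((-a), (0 - c)) >= (tmp + b)) or ((tmp * 5) != (a - b))) -> true; c = 0; aux = 0; [i=-1]; aux = 0; return 0
after: tmp = 0; ((not (not (min((-a), (0 + (-c))) > (tmp + b)))) or (not (not ((tmp * 5) != (a - b))))) -> false; tmp = 0; aux = 0; aux = 2; return 4
verdict: not equivalent; witness: a=0, b=0, c=-2


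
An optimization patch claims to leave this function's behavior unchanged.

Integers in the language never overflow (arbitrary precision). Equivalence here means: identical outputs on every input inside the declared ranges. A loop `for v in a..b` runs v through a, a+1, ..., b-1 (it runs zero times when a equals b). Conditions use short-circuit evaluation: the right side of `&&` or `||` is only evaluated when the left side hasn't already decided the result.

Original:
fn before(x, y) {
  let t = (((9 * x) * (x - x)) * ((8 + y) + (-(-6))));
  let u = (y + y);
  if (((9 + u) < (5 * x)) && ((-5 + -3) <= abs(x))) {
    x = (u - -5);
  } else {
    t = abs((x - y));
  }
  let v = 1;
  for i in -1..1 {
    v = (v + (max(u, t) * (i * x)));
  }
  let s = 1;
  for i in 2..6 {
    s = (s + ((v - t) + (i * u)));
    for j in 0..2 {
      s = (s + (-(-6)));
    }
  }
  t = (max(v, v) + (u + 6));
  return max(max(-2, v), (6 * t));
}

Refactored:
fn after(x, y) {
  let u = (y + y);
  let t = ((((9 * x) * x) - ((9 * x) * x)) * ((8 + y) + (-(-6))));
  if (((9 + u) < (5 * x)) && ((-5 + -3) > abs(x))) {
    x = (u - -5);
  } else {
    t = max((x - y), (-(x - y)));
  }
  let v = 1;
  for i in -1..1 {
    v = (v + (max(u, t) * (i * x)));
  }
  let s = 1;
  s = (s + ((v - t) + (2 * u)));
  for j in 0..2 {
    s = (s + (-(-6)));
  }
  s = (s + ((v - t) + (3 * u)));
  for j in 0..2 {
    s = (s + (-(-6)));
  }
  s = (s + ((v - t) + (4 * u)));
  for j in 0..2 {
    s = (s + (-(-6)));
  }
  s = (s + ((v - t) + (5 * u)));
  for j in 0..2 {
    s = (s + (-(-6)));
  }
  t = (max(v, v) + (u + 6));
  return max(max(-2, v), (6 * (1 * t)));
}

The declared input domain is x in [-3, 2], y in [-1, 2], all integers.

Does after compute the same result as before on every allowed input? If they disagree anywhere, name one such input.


Input x=2, y=-1: 30 from before versus -2 from after.
verdict: not equivalent; witness: x=2, y=-1


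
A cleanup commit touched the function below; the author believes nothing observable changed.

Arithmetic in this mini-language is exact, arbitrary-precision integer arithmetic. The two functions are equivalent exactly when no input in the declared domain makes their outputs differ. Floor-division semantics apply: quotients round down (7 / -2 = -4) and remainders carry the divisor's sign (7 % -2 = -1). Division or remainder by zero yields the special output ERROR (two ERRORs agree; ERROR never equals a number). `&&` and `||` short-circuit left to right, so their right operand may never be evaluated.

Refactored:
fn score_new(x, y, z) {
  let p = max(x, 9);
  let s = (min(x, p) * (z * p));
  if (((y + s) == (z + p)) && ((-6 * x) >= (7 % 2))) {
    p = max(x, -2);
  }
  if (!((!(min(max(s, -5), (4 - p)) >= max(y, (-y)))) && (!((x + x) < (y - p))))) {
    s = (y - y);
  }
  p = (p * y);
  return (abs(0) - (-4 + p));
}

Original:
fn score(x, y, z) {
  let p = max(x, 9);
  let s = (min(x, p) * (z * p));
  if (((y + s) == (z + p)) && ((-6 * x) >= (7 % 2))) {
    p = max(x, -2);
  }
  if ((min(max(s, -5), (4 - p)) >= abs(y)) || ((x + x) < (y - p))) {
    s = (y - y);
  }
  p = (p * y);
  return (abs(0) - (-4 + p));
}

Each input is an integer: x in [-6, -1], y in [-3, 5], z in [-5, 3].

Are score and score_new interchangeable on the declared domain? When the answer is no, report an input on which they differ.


The two versions differ — the changes include min/max/abs usage differs; and boolean connective usage differs.
Tracing x=-5, y=-2, z=-2: score: p=9, then s=90, then (((y + s) == (z + p)) && ((-6 * x) >= (7 % 2))) is false, then ((min(max(s, -5), (4 - p)) >= abs(y)) || ((x + x) < (y - p))) is false, then p=-18, then returns 22 | score_new: p=9, then s=90, then (((y + s) == (z + p)) && ((-6 * x) >= (7 % 2))) is false, then (!((!(min(max(s, -5), (4 - p)) >= max(y, (-y)))) && (!((x + x) < (y - p))))) is false, then p=-18, then returns 22 — matching result 22.
Checked all 486 inputs in the declared domain: the outputs agree on every one.
verdict: equivalent


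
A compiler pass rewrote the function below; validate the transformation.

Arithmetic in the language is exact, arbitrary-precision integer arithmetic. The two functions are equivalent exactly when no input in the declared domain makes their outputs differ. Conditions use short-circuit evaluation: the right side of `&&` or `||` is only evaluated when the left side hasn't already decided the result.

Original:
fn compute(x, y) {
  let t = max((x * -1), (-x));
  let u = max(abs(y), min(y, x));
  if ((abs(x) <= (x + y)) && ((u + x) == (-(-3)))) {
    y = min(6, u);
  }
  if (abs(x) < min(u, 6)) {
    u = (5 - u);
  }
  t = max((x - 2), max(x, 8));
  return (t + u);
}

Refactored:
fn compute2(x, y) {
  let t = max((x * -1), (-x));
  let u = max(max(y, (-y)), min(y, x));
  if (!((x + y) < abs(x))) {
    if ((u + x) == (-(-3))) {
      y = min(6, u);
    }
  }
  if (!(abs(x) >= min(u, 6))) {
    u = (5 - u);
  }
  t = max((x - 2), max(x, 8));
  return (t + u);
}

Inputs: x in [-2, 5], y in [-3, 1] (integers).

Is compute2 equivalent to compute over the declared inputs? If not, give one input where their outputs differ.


Differences: statement counts differ, plus min/max/abs usage differs, plus comparison usage differs, plus boolean connective usage differs, plus branching structure differs — yet all 40 inputs agree.
verdict: equivalent


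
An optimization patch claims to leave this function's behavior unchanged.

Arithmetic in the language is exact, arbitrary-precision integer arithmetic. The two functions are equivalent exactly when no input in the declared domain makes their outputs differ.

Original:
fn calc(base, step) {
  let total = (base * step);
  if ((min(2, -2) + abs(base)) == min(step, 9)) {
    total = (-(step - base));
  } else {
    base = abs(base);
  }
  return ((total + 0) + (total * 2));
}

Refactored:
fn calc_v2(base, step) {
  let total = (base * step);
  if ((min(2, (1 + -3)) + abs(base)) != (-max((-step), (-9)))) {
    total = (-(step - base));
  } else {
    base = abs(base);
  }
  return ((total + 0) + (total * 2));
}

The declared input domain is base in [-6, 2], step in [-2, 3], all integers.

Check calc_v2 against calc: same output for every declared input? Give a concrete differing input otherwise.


Not equivalent: base=-6, step=-2 separates them (36 vs -12).
calc: total := 12 | ((min(2, -2) + abs(base)) == min(step, 9)): false | base := 6 | result 36
calc_v2: total := 12 | ((min(2, (1 + -3)) + abs(base)) != (-max((-step), (-9)))): true | total := -4 | result -12
verdict: not equivalent; witness: base=-6, step=-2


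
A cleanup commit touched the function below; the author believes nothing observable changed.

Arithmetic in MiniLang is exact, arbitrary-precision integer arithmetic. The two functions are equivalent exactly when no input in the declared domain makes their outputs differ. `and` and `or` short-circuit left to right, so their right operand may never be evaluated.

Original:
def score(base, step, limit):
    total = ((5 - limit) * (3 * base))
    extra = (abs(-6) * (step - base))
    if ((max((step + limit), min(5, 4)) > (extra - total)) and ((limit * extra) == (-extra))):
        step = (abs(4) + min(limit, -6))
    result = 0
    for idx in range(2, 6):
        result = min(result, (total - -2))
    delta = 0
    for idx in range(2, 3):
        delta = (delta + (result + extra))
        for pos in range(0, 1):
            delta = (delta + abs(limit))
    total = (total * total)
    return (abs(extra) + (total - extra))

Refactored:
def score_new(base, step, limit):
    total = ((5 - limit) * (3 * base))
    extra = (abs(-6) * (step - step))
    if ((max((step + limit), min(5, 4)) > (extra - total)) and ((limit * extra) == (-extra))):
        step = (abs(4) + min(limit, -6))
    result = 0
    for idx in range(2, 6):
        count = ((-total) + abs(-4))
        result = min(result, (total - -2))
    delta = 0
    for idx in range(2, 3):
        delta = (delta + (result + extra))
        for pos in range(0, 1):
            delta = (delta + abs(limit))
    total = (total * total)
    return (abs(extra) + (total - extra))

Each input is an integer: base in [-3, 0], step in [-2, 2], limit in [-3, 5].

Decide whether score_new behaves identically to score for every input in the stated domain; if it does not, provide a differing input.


Take base=-1, step=-2, limit=-3.
score: total=-24, then extra=-6, then ((max((step + limit), min(5, 4)) > (extra - total)) and ((limit * extra) == (-extra))) is false, then result=0, then (idx=2), then result=-22, then (idx=3), then result=-22, then (idx=4), then result=-22, then (idx=5), then result=-22, then delta=0, then (idx=2), then delta=-28, then (pos=0), then delta=-25, then total=576, then returns 588
score_new: total=-24, then extra=0, then ((max((step + limit), min(5, 4)) > (extra - total)) and ((limit * extra) == (-extra))) is false, then result=0, then (idx=2), then count=28, then result=-22, then (idx=3), then count=28, then result=-22, then (idx=4), then count=28, then result=-22, then (idx=5), then count=28, then result=-22, then delta=0, then (idx=2), then delta=-22, then (pos=0), then delta=-19, then total=576, then returns 576
588 against 576: the behavior changed.
verdict: not equivalent; witness: base=-1, step=-2, limit=-3


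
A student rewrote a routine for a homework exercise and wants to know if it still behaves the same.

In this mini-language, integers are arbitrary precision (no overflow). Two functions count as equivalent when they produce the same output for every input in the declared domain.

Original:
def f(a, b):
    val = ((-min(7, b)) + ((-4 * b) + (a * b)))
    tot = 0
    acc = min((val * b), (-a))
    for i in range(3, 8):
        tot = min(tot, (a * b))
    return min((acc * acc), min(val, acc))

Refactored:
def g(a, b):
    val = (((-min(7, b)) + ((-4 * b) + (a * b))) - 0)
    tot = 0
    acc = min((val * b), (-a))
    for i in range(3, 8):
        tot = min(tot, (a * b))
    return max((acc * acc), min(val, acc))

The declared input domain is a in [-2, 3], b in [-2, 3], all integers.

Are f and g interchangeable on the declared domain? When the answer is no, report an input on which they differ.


At a=-2, b=-2: f gives -28, g gives 784.
verdict: not equivalent; witness: a=-2, b=-2


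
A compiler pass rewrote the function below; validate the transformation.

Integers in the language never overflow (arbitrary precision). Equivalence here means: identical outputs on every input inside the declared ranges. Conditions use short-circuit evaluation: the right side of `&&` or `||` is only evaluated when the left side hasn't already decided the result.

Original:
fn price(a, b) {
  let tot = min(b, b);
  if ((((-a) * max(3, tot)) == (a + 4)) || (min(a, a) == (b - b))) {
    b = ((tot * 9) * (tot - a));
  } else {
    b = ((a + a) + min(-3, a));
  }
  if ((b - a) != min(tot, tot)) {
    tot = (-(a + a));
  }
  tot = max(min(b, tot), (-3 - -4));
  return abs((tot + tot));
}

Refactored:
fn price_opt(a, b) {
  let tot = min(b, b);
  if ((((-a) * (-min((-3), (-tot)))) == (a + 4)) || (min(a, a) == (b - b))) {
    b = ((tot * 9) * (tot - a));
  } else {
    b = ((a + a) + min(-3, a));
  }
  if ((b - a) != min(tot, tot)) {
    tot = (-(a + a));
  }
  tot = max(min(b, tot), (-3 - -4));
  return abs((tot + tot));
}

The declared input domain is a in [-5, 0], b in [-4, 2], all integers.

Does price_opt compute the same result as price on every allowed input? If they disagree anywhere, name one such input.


This is a faithful refactor — min/max/abs usage differs, but the computed results match everywhere.
As a probe, take a=-3, b=-2: price runs tot = -2; ((((-a) * max(3, tot)) == (a + 4)) || (min(a, a) == (b - b))) -> false; b = -9; ((b - a) != min(tot, tot)) -> true; tot = 6; tot = 1; return 2; price_opt runs tot = -2; ((((-a) * (-min((-3), (-tot)))) == (a + 4)) || (min(a, a) == (b - b))) -> false; b = -9; ((b - a) != min(tot, tot)) -> true; tot = 6; tot = 1; return 2; both end at 2.
Sweeping the whole domain (42 inputs) finds no disagreement.
verdict: equivalent


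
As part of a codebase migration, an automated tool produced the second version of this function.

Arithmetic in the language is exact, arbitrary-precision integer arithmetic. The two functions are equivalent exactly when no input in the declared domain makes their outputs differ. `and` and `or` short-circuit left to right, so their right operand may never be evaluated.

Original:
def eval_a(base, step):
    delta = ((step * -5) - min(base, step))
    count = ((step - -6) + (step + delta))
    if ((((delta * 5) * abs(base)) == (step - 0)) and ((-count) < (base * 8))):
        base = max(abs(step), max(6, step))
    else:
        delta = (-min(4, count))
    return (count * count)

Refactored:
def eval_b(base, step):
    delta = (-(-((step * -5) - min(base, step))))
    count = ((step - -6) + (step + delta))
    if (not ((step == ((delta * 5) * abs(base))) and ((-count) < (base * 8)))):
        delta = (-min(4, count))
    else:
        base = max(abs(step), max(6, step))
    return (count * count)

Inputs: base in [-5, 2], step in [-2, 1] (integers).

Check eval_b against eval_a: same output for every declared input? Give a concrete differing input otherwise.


Comparing the listings, the differences include: constant usage differs, boolean connective usage differs, arithmetic usage differs.
As a probe, take base=-4, step=1: eval_a runs delta becomes -1; next count becomes 7; next ((((delta * 5) * abs(base)) == (step - 0)) and ((-count) < (base * 8))) evaluates to false; next delta becomes -4; next final value 49; eval_b runs delta becomes -1; next count becomes 7; next (not ((step == ((delta * 5) * abs(base))) and ((-count) < (base * 8)))) evaluates to true; next delta becomes -4; next final value 49; both end at 49.
Checked all 32 inputs in the declared domain: the outputs agree on every one.
verdict: equivalent


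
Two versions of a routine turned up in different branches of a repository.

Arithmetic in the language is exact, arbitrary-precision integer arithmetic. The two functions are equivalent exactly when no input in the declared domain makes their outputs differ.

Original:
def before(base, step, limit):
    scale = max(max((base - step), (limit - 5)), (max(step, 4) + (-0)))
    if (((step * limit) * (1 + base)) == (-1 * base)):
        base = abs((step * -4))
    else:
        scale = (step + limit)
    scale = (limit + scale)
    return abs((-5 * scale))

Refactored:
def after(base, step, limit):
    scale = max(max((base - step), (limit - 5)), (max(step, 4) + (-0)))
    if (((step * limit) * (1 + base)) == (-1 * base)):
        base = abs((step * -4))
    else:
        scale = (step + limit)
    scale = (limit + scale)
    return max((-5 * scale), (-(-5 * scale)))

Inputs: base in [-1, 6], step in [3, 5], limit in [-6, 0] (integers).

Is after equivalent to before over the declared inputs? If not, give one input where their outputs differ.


Side by side, the visible changes include: constant usage differs, and arithmetic usage differs, and min/max/abs usage differs.
As a probe, take base=6, step=4, limit=-5: before runs scale := 4 | (((step * limit) * (1 + base)) == (-1 * base)): false | scale := -1 | scale := -6 | result 30; after runs scale := 4 | (((step * limit) * (1 + base)) == (-1 * base)): false | scale := -1 | scale := -6 | result 30; both end at 30.
Every one of the 168 inputs gives matching results.
verdict: equivalent


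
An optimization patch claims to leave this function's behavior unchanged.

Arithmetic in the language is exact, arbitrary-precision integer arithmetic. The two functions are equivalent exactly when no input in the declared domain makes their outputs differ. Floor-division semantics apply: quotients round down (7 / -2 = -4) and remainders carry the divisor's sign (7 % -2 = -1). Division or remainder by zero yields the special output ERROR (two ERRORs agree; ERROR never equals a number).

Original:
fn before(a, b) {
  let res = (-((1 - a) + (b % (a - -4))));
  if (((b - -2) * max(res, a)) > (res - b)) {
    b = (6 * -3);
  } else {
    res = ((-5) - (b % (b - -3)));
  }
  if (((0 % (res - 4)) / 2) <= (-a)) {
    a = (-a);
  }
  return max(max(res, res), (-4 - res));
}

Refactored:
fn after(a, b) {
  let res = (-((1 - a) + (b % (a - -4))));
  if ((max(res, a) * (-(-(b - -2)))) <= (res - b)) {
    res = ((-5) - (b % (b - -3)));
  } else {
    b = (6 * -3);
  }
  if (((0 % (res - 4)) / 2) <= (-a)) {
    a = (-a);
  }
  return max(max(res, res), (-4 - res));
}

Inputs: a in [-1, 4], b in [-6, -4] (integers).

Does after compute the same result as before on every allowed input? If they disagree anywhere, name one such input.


Although comparison usage differs, 18/18 inputs agree.
verdict: equivalent


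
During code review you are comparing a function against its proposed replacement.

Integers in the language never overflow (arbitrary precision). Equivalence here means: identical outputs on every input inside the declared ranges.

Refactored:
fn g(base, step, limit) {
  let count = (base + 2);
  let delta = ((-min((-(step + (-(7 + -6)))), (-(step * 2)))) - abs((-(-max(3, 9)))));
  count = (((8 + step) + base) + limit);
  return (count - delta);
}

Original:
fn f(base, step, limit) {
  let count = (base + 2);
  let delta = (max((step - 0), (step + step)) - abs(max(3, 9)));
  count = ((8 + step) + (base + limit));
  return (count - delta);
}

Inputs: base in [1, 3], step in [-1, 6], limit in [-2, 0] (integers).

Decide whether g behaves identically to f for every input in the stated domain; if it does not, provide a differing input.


These are not equivalent — on base=1, step=-1, limit=-2 the outputs split (16 vs 17).
f: count=3, then delta=-10, then count=6, then returns 16
g: count=3, then delta=-11, then count=6, then returns 17
verdict: not equivalent; witness: base=1, step=-1, limit=-2


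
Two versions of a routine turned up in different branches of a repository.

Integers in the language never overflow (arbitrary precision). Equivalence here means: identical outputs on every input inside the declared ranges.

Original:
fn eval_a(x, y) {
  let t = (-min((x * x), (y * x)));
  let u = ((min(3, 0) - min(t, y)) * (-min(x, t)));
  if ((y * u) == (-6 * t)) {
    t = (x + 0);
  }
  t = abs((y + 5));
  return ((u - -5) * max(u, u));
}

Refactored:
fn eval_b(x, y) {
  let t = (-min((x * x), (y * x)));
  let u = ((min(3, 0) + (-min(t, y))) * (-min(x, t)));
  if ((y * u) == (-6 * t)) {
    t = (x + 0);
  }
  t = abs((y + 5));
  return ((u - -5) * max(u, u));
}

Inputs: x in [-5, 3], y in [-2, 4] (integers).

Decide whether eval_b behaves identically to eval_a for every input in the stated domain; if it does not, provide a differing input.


Changes here: arithmetic usage differs; the full 63-point sweep finds no disagreement.
verdict: equivalent


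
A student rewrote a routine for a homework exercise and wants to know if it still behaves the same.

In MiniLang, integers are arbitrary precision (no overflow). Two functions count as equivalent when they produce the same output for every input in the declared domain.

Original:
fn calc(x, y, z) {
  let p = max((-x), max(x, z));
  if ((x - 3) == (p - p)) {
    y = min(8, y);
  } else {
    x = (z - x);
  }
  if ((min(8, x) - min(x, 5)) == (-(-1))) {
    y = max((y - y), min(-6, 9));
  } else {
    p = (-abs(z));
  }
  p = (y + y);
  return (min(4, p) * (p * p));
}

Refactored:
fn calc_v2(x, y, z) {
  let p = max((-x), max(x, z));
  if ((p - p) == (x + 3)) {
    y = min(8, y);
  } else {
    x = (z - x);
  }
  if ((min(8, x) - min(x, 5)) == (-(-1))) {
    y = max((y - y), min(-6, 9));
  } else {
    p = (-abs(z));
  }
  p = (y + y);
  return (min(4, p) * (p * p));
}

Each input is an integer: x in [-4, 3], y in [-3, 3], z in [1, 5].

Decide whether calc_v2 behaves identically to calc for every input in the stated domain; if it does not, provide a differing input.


At x=-3, y=-3, z=3: calc gives 0, calc_v2 gives -216.
verdict: not equivalent; witness: x=-3, y=-3, z=3
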